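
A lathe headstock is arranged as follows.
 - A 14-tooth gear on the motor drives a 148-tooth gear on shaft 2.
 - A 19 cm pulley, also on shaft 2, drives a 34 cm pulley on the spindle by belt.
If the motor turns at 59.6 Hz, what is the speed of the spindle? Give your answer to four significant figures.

the motor → shaft 2 (gear mesh, 148/14): 59.6 ÷ 10.571 = 5.6378 Hz
shaft 2 → the spindle (belt, 34/19): 5.6378 ÷ 1.7895 = 3.1506 Hz

3.151 Hz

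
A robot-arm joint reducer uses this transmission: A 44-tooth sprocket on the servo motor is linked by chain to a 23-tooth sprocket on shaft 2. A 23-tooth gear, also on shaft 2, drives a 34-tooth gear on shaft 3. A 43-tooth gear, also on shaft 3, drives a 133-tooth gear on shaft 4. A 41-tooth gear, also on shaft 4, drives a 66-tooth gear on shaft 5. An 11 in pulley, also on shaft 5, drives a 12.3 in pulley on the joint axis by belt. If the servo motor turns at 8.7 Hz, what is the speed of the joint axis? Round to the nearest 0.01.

the servo motor → shaft 2 (chain, 23/44): 8.7 ÷ 0.52273 = 16.643 Hz
shaft 2 → shaft 3 (gear mesh, 34/23): 16.643 ÷ 1.4783 = 11.259 Hz
shaft 3 → shaft 4 (gear mesh, 133/43): 11.259 ÷ 3.093 = 3.6401 Hz
shaft 4 → shaft 5 (gear mesh, 66/41): 3.6401 ÷ 1.6098 = 2.2613 Hz
shaft 5 → the joint axis (belt, 12.3/11): 2.2613 ÷ 1.1182 = 2.0223 Hz

2.02 Hz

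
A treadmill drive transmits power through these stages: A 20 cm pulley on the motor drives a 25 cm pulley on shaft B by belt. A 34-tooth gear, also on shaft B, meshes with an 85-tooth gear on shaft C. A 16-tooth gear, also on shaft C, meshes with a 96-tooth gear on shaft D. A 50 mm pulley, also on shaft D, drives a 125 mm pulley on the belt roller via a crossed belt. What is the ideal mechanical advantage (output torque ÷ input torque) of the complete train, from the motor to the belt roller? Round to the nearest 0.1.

46.9

Each stage contributes driven/driver: belt 25/20 = 1.25, gear mesh 85/34 = 2.5, gear mesh 96/16 = 6, belt 125/50 = 2.5.
Overall: 1.25 × 2.5 × 6 × 2.5 = 46.875.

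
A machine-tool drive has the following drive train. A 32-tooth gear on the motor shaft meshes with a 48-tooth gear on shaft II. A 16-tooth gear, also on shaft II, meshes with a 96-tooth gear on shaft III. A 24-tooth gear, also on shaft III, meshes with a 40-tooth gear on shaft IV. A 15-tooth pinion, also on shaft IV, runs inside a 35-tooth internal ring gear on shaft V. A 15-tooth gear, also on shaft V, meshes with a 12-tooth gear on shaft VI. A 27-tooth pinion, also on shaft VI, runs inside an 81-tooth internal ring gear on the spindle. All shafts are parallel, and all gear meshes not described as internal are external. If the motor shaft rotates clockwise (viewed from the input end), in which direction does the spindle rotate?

clockwise

the motor shaft → shaft II: external mesh, 1 reversal → CCW.
shaft II → shaft III: external mesh, 1 reversal → CW.
shaft III → shaft IV: external mesh, 1 reversal → CCW.
shaft IV → shaft V: internal mesh, same direction → CCW.
shaft V → shaft VI: external mesh, 1 reversal → CW.
shaft VI → the spindle: internal mesh, same direction → CW.
4 reversals in total — an even number — so the spindle turns the same way as the motor shaft.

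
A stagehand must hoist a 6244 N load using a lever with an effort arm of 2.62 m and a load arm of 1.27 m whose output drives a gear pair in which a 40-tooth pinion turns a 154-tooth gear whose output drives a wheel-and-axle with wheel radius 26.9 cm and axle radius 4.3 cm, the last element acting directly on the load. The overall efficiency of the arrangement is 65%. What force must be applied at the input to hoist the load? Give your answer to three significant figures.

Lever MA = effort arm / load arm = 2.62/1.27 = 2.063.
Gear pair MA = 154/40 = 3.85.
Wheel-and-axle MA = R/r = 26.9/4.3 = 6.2558.
Combined ideal MA = 2.063 × 3.85 × 6.2558 = 49.687.
Actual MA = 49.687 × 0.65 = 32.297.
Effort = load / actual MA = 6244 / 32.297 = 193.33 N.

193 N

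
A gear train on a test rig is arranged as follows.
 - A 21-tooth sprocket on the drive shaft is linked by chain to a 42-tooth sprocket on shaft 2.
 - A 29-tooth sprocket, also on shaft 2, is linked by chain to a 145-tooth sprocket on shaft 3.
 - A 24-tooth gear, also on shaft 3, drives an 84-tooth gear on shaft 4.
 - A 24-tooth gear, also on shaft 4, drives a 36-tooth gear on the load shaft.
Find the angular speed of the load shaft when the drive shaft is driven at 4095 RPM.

the drive shaft → shaft 2 (chain, 42/21): 4095 ÷ 2 = 2047.5 RPM
shaft 2 → shaft 3 (chain, 145/29): 2047.5 ÷ 5 = 409.5 RPM
shaft 3 → shaft 4 (gear mesh, 84/24): 409.5 ÷ 3.5 = 117 RPM
shaft 4 → the load shaft (gear mesh, 36/24): 117 ÷ 1.5 = 78 RPM

78 RPM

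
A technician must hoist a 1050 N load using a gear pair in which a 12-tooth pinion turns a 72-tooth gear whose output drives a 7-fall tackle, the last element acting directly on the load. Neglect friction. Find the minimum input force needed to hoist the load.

25 N

Gear pair MA = 72/12 = 6.
Block-and-tackle MA = number of supporting rope parts = 7.
Combined ideal MA = 6 × 7 = 42.
Effort = load / MA = 1050 / 42 = 25 N.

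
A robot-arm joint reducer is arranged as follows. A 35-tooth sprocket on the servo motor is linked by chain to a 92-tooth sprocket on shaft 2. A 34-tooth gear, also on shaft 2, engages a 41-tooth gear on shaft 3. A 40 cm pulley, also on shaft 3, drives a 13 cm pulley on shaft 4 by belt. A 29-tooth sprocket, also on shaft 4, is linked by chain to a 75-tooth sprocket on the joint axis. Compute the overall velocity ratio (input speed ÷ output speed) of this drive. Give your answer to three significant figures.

2.66

Each stage contributes driven/driver: chain 92/35 = 2.6286, gear mesh 41/34 = 1.2059, belt 13/40 = 0.325, chain 75/29 = 2.5862.
Overall: 2.6286 × 1.2059 × 0.325 × 2.5862 = 2.6642.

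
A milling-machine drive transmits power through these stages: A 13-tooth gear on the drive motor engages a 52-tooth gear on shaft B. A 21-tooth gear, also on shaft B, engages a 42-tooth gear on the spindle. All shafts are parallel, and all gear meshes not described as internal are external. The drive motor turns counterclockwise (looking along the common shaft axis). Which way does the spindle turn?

counterclockwise

the drive motor → shaft B: external mesh, 1 reversal → CW.
shaft B → the spindle: external mesh, 1 reversal → CCW.
2 reversals in total — an even number — so the spindle turns the same way as the drive motor.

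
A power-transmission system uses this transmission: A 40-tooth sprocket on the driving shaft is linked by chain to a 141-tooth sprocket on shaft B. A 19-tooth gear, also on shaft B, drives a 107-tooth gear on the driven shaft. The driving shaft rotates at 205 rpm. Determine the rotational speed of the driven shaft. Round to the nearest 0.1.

10.3 rpm

Chain: ratio = 141/40 = 3.525, so shaft B turns at 205 / 3.525 = 58.156 rpm.
Gear mesh: ratio = 107/19 = 5.6316, so the driven shaft turns at 58.156 / 5.6316 = 10.327 rpm.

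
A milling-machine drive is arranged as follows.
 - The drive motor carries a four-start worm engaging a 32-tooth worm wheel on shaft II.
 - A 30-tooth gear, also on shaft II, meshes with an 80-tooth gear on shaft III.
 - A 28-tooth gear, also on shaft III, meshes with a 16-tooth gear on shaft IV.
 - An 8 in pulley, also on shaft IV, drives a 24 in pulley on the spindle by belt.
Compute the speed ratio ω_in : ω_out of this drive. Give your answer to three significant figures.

Each stage contributes driven/driver: worm 32/4 = 8, gear mesh 80/30 = 2.6667, gear mesh 16/28 = 0.57143, belt 24/8 = 3.
Overall: 8 × 2.6667 × 0.57143 × 3 = 36.571.

36.6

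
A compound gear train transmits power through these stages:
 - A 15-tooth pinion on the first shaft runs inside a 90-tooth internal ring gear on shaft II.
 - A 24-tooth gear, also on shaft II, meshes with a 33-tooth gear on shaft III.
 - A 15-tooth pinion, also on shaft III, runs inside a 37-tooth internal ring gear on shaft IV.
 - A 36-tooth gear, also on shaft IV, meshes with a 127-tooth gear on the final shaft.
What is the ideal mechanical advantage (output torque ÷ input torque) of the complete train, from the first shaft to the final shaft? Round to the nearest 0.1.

71.8

Each stage contributes driven/driver: internal gear 90/15 = 6, gear mesh 33/24 = 1.375, internal gear 37/15 = 2.4667, gear mesh 127/36 = 3.5278.
Overall: 6 × 1.375 × 2.4667 × 3.5278 = 71.79.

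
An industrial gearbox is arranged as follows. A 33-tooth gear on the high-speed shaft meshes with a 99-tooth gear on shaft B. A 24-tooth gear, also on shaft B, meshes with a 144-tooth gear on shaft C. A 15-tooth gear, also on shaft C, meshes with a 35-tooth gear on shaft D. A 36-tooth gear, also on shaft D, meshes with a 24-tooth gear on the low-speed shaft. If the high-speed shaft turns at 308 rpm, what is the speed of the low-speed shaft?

the high-speed shaft → shaft B (gear mesh, 99/33): 308 ÷ 3 = 102.67 rpm
shaft B → shaft C (gear mesh, 144/24): 102.67 ÷ 6 = 17.111 rpm
shaft C → shaft D (gear mesh, 35/15): 17.111 ÷ 2.3333 = 7.3333 rpm
shaft D → the low-speed shaft (gear mesh, 24/36): 7.3333 ÷ 0.66667 = 11 rpm

11 rpm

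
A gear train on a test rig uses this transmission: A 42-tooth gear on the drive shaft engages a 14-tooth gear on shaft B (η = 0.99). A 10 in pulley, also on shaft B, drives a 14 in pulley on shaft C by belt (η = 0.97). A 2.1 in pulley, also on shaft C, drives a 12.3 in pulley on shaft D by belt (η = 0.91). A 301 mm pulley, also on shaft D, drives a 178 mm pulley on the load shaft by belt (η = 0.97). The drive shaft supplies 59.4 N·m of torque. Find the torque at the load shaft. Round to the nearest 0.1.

81.4 N·m

After the gear mesh (14/42): 59.4 × 0.33333 × 0.99 = 19.602 N·m
After the belt (14/10): 19.602 × 1.4 × 0.97 = 26.62 N·m
After the belt (12.3/2.1): 26.62 × 5.8571 × 0.91 = 141.88 N·m
After the belt (178/301): 141.88 × 0.59136 × 0.97 = 81.387 N·m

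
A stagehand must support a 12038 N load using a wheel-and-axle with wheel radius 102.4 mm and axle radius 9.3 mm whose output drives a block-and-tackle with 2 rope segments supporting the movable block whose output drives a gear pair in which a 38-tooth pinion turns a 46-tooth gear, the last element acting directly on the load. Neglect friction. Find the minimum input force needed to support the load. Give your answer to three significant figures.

452 N

Wheel-and-axle MA = R/r = 102.4/9.3 = 11.011.
Block-and-tackle MA = number of supporting rope parts = 2.
Gear pair MA = 46/38 = 1.2105.
Combined ideal MA = 11.011 × 2 × 1.2105 = 26.658.
Effort = load / MA = 12038 / 26.658 = 451.58 N.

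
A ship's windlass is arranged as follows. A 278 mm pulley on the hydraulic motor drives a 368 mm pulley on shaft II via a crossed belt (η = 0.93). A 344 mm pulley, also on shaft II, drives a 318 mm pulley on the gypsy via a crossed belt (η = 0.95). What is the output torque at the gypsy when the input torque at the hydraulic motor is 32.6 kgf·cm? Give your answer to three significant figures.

35.2 kgf·cm

belt 368/278 = 1.3237 → τ = 32.6·1.3237·0.93 = 40.133 kgf·cm
belt 318/344 = 0.92442 → τ = 40.133·0.92442·0.95 = 35.245 kgf·cm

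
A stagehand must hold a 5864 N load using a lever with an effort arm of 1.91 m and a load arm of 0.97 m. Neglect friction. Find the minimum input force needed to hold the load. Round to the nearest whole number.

2978 N

Lever MA = effort arm / load arm = 1.91/0.97 = 1.9691.
Effort = load / MA = 5864 / 1.9691 = 2978.1 N.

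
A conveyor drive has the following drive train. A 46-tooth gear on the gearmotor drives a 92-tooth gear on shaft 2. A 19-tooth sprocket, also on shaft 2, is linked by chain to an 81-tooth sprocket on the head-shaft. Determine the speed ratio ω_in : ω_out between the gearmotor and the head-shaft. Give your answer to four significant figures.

8.526

Each stage contributes driven/driver: gear mesh 92/46 = 2, chain 81/19 = 4.2632.
Overall: 2 × 4.2632 = 8.5263.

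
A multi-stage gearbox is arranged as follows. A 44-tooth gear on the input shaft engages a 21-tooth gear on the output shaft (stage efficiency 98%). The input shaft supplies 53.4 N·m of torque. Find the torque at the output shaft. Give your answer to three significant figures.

25.0 N·m

After the gear mesh (21/44): 53.4 × 0.47727 × 0.98 = 24.977 N·m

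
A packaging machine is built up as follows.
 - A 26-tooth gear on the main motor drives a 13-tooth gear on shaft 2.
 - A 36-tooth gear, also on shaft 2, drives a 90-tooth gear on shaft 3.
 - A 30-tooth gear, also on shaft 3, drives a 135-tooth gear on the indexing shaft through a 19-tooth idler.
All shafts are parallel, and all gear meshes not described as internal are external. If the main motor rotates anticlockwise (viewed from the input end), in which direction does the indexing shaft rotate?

the main motor → shaft 2: external mesh, 1 reversal → CW.
shaft 2 → shaft 3: external mesh, 1 reversal → CCW.
shaft 3 → the indexing shaft: driver → idler → driven is 2 external meshes, 2 reversals → CCW.
4 reversals in total — an even number — so the indexing shaft turns the same way as the main motor.

anticlockwise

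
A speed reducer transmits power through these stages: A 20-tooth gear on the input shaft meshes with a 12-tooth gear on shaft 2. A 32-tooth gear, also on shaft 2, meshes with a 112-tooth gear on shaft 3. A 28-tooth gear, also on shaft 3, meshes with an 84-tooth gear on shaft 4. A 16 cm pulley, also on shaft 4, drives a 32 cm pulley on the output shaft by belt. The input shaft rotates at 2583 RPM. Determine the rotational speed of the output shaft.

205 RPM

gear mesh 12/20 = 0.6 → 2583/0.6 = 4305 RPM
gear mesh 112/32 = 3.5 → 4305/3.5 = 1230 RPM
gear mesh 84/28 = 3 → 1230/3 = 410 RPM
belt 32/16 = 2 → 410/2 = 205 RPM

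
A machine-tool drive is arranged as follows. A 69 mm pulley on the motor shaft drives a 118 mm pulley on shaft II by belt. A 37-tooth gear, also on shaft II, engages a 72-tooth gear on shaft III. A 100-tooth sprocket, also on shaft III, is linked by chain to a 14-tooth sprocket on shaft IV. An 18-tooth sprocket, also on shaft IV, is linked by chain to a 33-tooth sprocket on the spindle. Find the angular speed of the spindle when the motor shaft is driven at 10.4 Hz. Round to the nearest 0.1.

belt 118/69 = 1.7101 → 10.4/1.7101 = 6.0814 Hz
gear mesh 72/37 = 1.9459 → 6.0814/1.9459 = 3.1251 Hz
chain 14/100 = 0.14 → 3.1251/0.14 = 22.322 Hz
chain 33/18 = 1.8333 → 22.322/1.8333 = 12.176 Hz

12.2 Hz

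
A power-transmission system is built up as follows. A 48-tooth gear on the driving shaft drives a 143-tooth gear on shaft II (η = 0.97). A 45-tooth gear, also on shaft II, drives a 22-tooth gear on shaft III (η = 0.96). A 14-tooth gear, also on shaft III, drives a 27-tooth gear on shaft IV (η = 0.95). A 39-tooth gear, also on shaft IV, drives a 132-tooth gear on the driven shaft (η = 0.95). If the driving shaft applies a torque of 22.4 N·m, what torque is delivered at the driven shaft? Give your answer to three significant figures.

179 N·m

gear mesh 143/48 = 2.9792 → τ = 22.4·2.9792·0.97 = 64.731 N·m
gear mesh 22/45 = 0.48889 → τ = 64.731·0.48889·0.96 = 30.381 N·m
gear mesh 27/14 = 1.9286 → τ = 30.381·1.9286·0.95 = 55.662 N·m
gear mesh 132/39 = 3.3846 → τ = 55.662·3.3846·0.95 = 178.97 N·m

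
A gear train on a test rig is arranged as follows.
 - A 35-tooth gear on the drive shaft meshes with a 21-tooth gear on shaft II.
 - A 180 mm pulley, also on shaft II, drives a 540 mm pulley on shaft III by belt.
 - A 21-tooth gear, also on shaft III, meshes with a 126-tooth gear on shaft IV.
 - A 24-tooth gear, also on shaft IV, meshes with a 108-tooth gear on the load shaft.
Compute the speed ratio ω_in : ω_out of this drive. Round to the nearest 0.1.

Each stage contributes driven/driver: gear mesh 21/35 = 0.6, belt 540/180 = 3, gear mesh 126/21 = 6, gear mesh 108/24 = 4.5.
Overall: 0.6 × 3 × 6 × 4.5 = 48.6.

48.6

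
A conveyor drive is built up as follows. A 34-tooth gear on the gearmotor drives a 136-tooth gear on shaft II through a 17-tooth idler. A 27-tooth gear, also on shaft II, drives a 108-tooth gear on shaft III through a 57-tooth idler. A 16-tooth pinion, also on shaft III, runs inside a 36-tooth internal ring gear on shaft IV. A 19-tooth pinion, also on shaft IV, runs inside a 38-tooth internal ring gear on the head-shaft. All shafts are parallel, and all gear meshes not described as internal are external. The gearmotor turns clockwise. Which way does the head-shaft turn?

clockwise

the gearmotor → shaft II: driver → idler → driven is 2 external meshes, 2 reversals → CW.
shaft II → shaft III: driver → idler → driven is 2 external meshes, 2 reversals → CW.
shaft III → shaft IV: internal mesh, same direction → CW.
shaft IV → the head-shaft: internal mesh, same direction → CW.
4 reversals in total — an even number — so the head-shaft turns the same way as the gearmotor.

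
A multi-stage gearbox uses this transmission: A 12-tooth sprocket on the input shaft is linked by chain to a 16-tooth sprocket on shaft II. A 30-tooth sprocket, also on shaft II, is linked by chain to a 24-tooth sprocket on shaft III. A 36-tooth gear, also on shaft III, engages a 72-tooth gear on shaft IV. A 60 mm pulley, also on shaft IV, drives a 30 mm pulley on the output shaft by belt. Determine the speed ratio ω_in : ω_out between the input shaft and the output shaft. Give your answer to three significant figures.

Each stage contributes driven/driver: chain 16/12 = 1.3333, chain 24/30 = 0.8, gear mesh 72/36 = 2, belt 30/60 = 0.5.
Overall: 1.3333 × 0.8 × 2 × 0.5 = 1.0667.

1.07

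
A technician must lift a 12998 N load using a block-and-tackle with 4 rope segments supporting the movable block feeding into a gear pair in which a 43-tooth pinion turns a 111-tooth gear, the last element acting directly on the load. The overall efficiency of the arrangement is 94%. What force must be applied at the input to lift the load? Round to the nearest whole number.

Block-and-tackle MA = number of supporting rope parts = 4.
Gear pair MA = 111/43 = 2.5814.
Combined ideal MA = 4 × 2.5814 = 10.326.
Actual MA = 10.326 × 0.94 = 9.706.
Effort = load / actual MA = 12998 / 9.706 = 1339.2 N.

1339 N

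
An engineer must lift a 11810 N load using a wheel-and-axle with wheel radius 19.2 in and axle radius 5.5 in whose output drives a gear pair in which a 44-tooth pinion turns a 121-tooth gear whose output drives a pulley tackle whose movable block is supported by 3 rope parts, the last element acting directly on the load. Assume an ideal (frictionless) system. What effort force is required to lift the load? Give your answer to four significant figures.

Wheel-and-axle MA = R/r = 19.2/5.5 = 3.4909.
Gear pair MA = 121/44 = 2.75.
Block-and-tackle MA = number of supporting rope parts = 3.
Combined ideal MA = 3.4909 × 2.75 × 3 = 28.8.
Effort = load / MA = 11810 / 28.8 = 410.07 N.

410.1 N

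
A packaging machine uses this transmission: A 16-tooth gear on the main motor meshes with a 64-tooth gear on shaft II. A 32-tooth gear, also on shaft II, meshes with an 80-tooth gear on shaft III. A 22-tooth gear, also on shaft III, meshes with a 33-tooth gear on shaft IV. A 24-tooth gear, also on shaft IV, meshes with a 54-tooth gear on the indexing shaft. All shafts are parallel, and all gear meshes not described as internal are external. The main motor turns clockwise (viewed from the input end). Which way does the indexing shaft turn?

clockwise

the main motor → shaft II: external mesh, 1 reversal → CCW.
shaft II → shaft III: external mesh, 1 reversal → CW.
shaft III → shaft IV: external mesh, 1 reversal → CCW.
shaft IV → the indexing shaft: external mesh, 1 reversal → CW.
4 reversals in total — an even number — so the indexing shaft turns the same way as the main motor.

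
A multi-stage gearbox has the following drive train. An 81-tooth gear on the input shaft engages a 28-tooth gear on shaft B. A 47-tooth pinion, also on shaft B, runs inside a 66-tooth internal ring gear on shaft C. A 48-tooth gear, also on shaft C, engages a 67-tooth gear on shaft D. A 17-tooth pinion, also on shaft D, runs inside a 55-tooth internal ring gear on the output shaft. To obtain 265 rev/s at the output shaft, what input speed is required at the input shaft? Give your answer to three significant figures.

581 rev/s

Overall ratio R = 0.34568 × 1.4043 × 1.3958 × 3.2353 = 2.1921.
Required input speed = output speed × R = 265 × 2.1921 = 580.91 rev/s.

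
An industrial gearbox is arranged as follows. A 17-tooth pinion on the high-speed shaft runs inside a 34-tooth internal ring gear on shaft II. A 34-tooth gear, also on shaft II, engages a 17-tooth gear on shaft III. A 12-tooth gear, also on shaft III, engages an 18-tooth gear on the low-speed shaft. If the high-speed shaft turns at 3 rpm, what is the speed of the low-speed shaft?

2 rpm

internal gear 34/17 = 2 → 3/2 = 1.5 rpm
gear mesh 17/34 = 0.5 → 1.5/0.5 = 3 rpm
gear mesh 18/12 = 1.5 → 3/1.5 = 2 rpm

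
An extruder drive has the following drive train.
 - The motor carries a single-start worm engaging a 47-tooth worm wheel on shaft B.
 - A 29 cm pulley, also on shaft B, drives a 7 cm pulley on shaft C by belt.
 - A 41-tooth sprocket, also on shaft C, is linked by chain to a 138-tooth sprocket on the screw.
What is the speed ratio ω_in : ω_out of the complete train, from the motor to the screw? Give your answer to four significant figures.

38.19

Each stage contributes driven/driver: worm 47/1 = 47, belt 7/29 = 0.24138, chain 138/41 = 3.3659.
Overall: 47 × 0.24138 × 3.3659 = 38.185.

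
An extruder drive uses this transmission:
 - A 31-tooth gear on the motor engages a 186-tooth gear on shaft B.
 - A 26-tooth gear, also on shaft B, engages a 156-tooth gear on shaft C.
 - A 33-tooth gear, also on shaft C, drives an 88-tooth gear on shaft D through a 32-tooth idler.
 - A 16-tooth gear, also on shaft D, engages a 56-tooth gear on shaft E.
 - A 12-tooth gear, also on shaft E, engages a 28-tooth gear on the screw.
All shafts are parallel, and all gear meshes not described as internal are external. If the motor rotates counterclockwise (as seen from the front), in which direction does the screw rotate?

the motor → shaft B: external mesh, 1 reversal → CW.
shaft B → shaft C: external mesh, 1 reversal → CCW.
shaft C → shaft D: driver → idler → driven is 2 external meshes, 2 reversals → CCW.
shaft D → shaft E: external mesh, 1 reversal → CW.
shaft E → the screw: external mesh, 1 reversal → CCW.
6 reversals in total — an even number — so the screw turns the same way as the motor.

counterclockwise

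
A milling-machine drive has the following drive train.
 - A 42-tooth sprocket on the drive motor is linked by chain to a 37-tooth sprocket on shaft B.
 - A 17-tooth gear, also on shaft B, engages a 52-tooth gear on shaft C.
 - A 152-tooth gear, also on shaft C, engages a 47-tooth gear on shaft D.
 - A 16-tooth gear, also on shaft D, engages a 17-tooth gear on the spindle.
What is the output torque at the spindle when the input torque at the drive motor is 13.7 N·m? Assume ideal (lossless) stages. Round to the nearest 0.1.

12.1 N·m

After the chain (37/42): 13.7 × 0.88095 = 12.069 N·m
After the gear mesh (52/17): 12.069 × 3.0588 = 36.917 N·m
After the gear mesh (47/152): 36.917 × 0.30921 = 11.415 N·m
After the gear mesh (17/16): 11.415 × 1.0625 = 12.129 N·m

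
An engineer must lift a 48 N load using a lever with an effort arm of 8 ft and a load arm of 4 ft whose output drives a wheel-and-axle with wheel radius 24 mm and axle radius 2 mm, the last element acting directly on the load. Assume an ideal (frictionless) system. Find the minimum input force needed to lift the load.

2 N

Lever MA = effort arm / load arm = 8/4 = 2.
Wheel-and-axle MA = R/r = 24/2 = 12.
Combined ideal MA = 2 × 12 = 24.
Effort = load / MA = 48 / 24 = 2 N.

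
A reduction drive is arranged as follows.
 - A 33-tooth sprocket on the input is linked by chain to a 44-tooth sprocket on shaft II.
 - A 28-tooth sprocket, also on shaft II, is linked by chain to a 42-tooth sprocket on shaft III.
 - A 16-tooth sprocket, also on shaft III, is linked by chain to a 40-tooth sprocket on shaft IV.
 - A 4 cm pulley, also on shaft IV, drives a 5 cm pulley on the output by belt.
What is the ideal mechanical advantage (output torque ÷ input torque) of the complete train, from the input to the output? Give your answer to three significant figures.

6.25

Each stage contributes driven/driver: chain 44/33 = 1.3333, chain 42/28 = 1.5, chain 40/16 = 2.5, belt 5/4 = 1.25.
Overall: 1.3333 × 1.5 × 2.5 × 1.25 = 6.25.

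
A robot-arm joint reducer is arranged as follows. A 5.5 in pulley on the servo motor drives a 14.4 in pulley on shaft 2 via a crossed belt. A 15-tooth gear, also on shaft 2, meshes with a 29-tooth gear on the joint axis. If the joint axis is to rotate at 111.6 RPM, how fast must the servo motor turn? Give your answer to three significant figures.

565 RPM

Overall ratio R = 2.6182 × 1.9333 = 5.0618.
Required input speed = output speed × R = 111.6 × 5.0618 = 564.9 RPM.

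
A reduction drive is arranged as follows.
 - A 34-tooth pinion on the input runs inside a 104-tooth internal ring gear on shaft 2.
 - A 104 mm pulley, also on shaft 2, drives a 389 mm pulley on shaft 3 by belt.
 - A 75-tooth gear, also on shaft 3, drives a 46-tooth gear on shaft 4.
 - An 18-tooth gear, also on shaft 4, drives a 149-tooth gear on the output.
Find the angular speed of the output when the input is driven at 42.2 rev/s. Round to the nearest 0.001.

0.726 rev/s

the input → shaft 2 (internal gear, 104/34): 42.2 ÷ 3.0588 = 13.796 rev/s
shaft 2 → shaft 3 (belt, 389/104): 13.796 ÷ 3.7404 = 3.6884 rev/s
shaft 3 → shaft 4 (gear mesh, 46/75): 3.6884 ÷ 0.61333 = 6.0137 rev/s
shaft 4 → the output (gear mesh, 149/18): 6.0137 ÷ 8.2778 = 0.72649 rev/s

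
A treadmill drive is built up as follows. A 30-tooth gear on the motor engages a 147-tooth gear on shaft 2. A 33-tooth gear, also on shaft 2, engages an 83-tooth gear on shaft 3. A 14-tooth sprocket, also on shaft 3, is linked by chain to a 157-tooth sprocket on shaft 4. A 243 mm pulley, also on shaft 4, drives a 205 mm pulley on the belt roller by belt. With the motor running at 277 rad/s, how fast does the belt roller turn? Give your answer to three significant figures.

2.38 rad/s

gear mesh 147/30 = 4.9 → 277/4.9 = 56.531 rad/s
gear mesh 83/33 = 2.5152 → 56.531/2.5152 = 22.476 rad/s
chain 157/14 = 11.214 → 22.476/11.214 = 2.0042 rad/s
belt 205/243 = 0.84362 → 2.0042/0.84362 = 2.3757 rad/s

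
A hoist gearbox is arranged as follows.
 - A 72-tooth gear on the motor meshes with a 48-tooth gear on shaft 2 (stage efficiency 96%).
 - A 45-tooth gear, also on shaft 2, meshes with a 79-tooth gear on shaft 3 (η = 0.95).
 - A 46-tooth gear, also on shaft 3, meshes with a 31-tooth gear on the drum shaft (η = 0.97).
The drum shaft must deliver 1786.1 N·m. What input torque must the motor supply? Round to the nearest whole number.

Overall ratio R = 0.66667 × 1.7556 × 0.67391 = 0.78873; overall efficiency η = 0.96 × 0.95 × 0.97 = 0.8846.
Input torque = output torque / (R × η) = 1786.1 / (0.78873 × 0.8846) = 2559.8 N·m.

2560 N·m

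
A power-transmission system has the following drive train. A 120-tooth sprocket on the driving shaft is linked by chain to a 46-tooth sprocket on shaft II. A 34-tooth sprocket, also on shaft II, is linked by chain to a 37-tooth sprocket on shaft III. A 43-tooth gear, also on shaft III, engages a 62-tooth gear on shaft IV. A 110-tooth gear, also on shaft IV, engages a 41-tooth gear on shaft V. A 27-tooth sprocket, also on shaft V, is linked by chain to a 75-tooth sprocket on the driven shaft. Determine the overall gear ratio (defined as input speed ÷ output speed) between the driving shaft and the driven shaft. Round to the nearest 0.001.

Each stage contributes driven/driver: chain 46/120 = 0.38333, chain 37/34 = 1.0882, gear mesh 62/43 = 1.4419, gear mesh 41/110 = 0.37273, chain 75/27 = 2.7778.
Overall: 0.38333 × 1.0882 × 1.4419 × 0.37273 × 2.7778 = 0.62275.

0.623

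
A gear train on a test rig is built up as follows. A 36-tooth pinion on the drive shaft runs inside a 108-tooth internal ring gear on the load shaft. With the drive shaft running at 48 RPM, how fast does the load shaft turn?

16 RPM

the drive shaft → the load shaft (internal gear, 108/36): 48 ÷ 3 = 16 RPM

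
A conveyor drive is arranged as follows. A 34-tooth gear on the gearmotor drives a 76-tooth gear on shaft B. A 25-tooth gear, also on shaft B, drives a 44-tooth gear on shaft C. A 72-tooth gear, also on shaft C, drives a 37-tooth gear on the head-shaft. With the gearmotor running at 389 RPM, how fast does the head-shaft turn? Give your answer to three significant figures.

the gearmotor → shaft B (gear mesh, 76/34): 389 ÷ 2.2353 = 174.03 RPM
shaft B → shaft C (gear mesh, 44/25): 174.03 ÷ 1.76 = 98.879 RPM
shaft C → the head-shaft (gear mesh, 37/72): 98.879 ÷ 0.51389 = 192.41 RPM

192 RPM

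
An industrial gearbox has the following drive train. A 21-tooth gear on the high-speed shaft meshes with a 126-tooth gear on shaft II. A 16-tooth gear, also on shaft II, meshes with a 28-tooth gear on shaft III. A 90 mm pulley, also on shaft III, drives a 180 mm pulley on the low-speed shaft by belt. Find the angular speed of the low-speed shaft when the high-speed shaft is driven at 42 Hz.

2 Hz

the high-speed shaft → shaft II (gear mesh, 126/21): 42 ÷ 6 = 7 Hz
shaft II → shaft III (gear mesh, 28/16): 7 ÷ 1.75 = 4 Hz
shaft III → the low-speed shaft (belt, 180/90): 4 ÷ 2 = 2 Hz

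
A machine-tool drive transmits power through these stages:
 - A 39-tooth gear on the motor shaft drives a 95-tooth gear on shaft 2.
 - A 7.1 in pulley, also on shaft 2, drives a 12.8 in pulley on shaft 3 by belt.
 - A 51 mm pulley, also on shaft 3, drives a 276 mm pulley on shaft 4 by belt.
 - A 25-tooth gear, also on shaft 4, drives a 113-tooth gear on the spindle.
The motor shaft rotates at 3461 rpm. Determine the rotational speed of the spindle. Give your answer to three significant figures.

Gear mesh: ratio = 95/39 = 2.4359, so shaft 2 turns at 3461 / 2.4359 = 1420.8 rpm.
Belt: ratio = 12.8/7.1 = 1.8028, so shaft 3 turns at 1420.8 / 1.8028 = 788.12 rpm.
Belt: ratio = 276/51 = 5.4118, so shaft 4 turns at 788.12 / 5.4118 = 145.63 rpm.
Gear mesh: ratio = 113/25 = 4.52, so the spindle turns at 145.63 / 4.52 = 32.219 rpm.

32.2 rpm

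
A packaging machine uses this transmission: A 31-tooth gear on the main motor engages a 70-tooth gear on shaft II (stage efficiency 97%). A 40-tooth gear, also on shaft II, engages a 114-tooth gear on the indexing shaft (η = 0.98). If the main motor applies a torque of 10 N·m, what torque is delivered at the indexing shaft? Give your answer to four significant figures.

61.18 N·m

After the gear mesh (70/31): 10 × 2.2581 × 0.97 = 21.903 N·m
After the gear mesh (114/40): 21.903 × 2.85 × 0.98 = 61.176 N·m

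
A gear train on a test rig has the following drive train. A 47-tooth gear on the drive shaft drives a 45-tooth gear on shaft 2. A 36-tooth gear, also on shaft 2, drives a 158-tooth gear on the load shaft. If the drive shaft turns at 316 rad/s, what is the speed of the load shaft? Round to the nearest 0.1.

Gear mesh: ratio = 45/47 = 0.95745, so shaft 2 turns at 316 / 0.95745 = 330.04 rad/s.
Gear mesh: ratio = 158/36 = 4.3889, so the load shaft turns at 330.04 / 4.3889 = 75.2 rad/s.

75.2 rad/s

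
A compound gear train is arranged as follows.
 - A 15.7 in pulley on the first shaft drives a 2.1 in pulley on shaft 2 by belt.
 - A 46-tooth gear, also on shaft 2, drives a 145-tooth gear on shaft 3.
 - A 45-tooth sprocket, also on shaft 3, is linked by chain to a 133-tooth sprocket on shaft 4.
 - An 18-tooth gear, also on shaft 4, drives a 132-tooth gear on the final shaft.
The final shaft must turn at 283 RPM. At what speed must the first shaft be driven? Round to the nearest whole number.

2586 RPM

Overall ratio R = 0.13376 × 3.1522 × 2.9556 × 7.3333 = 9.1384.
Required input speed = output speed × R = 283 × 9.1384 = 2586.2 RPM.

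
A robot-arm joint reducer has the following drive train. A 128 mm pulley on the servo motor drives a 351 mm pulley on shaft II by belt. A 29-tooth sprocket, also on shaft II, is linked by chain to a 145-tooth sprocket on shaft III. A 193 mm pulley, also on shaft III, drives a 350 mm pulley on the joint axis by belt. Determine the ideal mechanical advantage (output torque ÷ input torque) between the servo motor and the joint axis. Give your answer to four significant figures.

24.86

Each stage contributes driven/driver: belt 351/128 = 2.7422, chain 145/29 = 5, belt 350/193 = 1.8135.
Overall: 2.7422 × 5 × 1.8135 = 24.864.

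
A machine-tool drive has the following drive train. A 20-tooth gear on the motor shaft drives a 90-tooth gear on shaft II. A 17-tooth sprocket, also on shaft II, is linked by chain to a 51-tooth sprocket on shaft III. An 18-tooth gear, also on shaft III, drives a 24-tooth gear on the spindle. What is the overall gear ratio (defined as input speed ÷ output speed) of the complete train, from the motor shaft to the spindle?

Each stage contributes driven/driver: gear mesh 90/20 = 4.5, chain 51/17 = 3, gear mesh 24/18 = 1.3333.
Overall: 4.5 × 3 × 1.3333 = 18.

18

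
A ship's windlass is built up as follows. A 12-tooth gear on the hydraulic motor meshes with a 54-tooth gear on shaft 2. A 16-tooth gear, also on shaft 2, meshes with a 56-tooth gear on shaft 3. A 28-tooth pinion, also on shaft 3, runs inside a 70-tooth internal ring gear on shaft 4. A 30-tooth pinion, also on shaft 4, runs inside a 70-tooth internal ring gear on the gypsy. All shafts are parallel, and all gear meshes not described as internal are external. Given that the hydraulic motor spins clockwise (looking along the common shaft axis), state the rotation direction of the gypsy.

the hydraulic motor → shaft 2: external mesh, 1 reversal → CCW.
shaft 2 → shaft 3: external mesh, 1 reversal → CW.
shaft 3 → shaft 4: internal mesh, same direction → CW.
shaft 4 → the gypsy: internal mesh, same direction → CW.
2 reversals in total — an even number — so the gypsy turns the same way as the hydraulic motor.

clockwise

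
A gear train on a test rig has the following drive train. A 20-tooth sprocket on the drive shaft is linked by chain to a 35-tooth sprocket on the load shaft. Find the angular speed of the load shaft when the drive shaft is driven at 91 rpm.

the drive shaft → the load shaft (chain, 35/20): 91 ÷ 1.75 = 52 rpm

52 rpm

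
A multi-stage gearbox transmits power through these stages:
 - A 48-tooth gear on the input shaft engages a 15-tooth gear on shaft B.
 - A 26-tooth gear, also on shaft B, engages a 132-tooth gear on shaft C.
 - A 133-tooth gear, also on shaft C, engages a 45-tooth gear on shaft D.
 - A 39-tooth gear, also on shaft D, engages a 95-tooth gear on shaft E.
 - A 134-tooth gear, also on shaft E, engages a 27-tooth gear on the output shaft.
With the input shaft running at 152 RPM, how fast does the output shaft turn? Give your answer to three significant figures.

Gear mesh: ratio = 15/48 = 0.3125, so shaft B turns at 152 / 0.3125 = 486.4 RPM.
Gear mesh: ratio = 132/26 = 5.0769, so shaft C turns at 486.4 / 5.0769 = 95.806 RPM.
Gear mesh: ratio = 45/133 = 0.33835, so shaft D turns at 95.806 / 0.33835 = 283.16 RPM.
Gear mesh: ratio = 95/39 = 2.4359, so shaft E turns at 283.16 / 2.4359 = 116.24 RPM.
Gear mesh: ratio = 27/134 = 0.20149, so the output shaft turns at 116.24 / 0.20149 = 576.92 RPM.

577 RPM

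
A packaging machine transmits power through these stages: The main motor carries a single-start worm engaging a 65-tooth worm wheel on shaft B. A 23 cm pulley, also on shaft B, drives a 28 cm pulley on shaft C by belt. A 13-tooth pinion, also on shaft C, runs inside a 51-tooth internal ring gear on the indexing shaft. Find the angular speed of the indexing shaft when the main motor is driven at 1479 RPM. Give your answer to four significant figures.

4.764 RPM

Worm: ratio = 65/1 = 65, so shaft B turns at 1479 / 65 = 22.754 RPM.
Belt: ratio = 28/23 = 1.2174, so shaft C turns at 22.754 / 1.2174 = 18.691 RPM.
Internal gear: ratio = 51/13 = 3.9231, so the indexing shaft turns at 18.691 / 3.9231 = 4.7643 RPM.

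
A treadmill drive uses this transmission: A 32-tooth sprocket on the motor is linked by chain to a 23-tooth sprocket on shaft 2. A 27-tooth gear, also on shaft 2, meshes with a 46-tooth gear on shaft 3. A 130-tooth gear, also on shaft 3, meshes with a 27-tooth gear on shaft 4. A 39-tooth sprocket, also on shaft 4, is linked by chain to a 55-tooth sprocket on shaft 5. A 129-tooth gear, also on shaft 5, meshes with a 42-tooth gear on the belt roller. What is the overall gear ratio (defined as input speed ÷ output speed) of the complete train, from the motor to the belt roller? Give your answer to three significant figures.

Each stage contributes driven/driver: chain 23/32 = 0.71875, gear mesh 46/27 = 1.7037, gear mesh 27/130 = 0.20769, chain 55/39 = 1.4103, gear mesh 42/129 = 0.32558.
Overall: 0.71875 × 1.7037 × 0.20769 × 1.4103 × 0.32558 = 0.11678.

0.117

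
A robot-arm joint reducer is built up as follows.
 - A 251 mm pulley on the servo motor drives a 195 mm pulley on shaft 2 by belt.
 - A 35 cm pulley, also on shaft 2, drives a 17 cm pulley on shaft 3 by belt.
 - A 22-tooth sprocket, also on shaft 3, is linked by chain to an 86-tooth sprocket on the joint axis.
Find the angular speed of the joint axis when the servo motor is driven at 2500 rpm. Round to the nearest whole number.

1695 rpm

Belt: ratio = 195/251 = 0.77689, so shaft 2 turns at 2500 / 0.77689 = 3217.9 rpm.
Belt: ratio = 17/35 = 0.48571, so shaft 3 turns at 3217.9 / 0.48571 = 6625.2 rpm.
Chain: ratio = 86/22 = 3.9091, so the joint axis turns at 6625.2 / 3.9091 = 1694.8 rpm.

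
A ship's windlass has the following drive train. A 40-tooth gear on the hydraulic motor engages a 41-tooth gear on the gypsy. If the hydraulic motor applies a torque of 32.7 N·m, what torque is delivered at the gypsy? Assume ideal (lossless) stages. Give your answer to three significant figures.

33.5 N·m

Gear mesh: ratio = 41/40 = 1.025; torque at the gypsy = 32.7 × 1.025 = 33.517 N·m.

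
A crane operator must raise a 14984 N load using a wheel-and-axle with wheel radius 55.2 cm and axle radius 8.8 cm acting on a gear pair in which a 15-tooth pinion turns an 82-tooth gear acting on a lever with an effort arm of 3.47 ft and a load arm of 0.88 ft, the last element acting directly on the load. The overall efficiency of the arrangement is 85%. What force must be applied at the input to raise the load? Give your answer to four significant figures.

Wheel-and-axle MA = R/r = 55.2/8.8 = 6.2727.
Gear pair MA = 82/15 = 5.4667.
Lever MA = effort arm / load arm = 3.47/0.88 = 3.9432.
Combined ideal MA = 6.2727 × 5.4667 × 3.9432 = 135.22.
Actual MA = 135.22 × 0.85 = 114.93.
Effort = load / actual MA = 14984 / 114.93 = 130.37 N.

130.4 N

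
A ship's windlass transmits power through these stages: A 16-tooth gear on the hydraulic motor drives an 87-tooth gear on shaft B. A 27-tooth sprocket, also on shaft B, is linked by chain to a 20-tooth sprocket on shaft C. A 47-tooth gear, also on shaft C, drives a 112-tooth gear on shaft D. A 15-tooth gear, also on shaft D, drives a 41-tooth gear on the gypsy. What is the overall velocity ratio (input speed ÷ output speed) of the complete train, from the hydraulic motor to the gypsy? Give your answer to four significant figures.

26.23

Each stage contributes driven/driver: gear mesh 87/16 = 5.4375, chain 20/27 = 0.74074, gear mesh 112/47 = 2.383, gear mesh 41/15 = 2.7333.
Overall: 5.4375 × 0.74074 × 2.383 × 2.7333 = 26.235.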